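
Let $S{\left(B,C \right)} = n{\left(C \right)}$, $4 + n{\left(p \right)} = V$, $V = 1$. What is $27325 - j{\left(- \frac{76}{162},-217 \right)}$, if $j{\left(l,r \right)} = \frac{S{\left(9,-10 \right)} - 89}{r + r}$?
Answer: $\frac{5929479}{217} \approx 27325.0$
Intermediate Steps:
$n{\left(p \right)} = -3$ ($n{\left(p \right)} = -4 + 1 = -3$)
$S{\left(B,C \right)} = -3$
$j{\left(l,r \right)} = - \frac{46}{r}$ ($j{\left(l,r \right)} = \frac{-3 - 89}{r + r} = - \frac{92}{2 r} = - 92 \frac{1}{2 r} = - \frac{46}{r}$)
$27325 - j{\left(- \frac{76}{162},-217 \right)} = 27325 - - \frac{46}{-217} = 27325 - \left(-46\right) \left(- \frac{1}{217}\right) = 27325 - \frac{46}{217} = \frac{5929479}{217}$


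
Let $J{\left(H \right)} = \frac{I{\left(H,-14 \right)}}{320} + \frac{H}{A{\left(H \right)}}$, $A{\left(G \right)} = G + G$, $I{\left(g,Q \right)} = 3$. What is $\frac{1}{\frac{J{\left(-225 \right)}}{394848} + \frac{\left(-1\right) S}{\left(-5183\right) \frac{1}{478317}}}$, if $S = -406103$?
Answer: $- \frac{654879098880}{24543242313570370531} \approx -2.6683 \cdot 10^{-8}$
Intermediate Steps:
$A{\left(G \right)} = 2 G$
$J{\left(H \right)} = \frac{163}{320}$ ($J{\left(H \right)} = \frac{3}{320} + \frac{H}{2 H} = 3 \cdot \frac{1}{320} + H \frac{1}{2 H} = \frac{3}{320} + \frac{1}{2} = \frac{163}{320}$)
$\frac{1}{\frac{J{\left(-225 \right)}}{394848} + \frac{\left(-1\right) S}{\left(-5183\right) \frac{1}{478317}}} = \frac{1}{\frac{163}{320 \cdot 394848} + \frac{\left(-1\right) \left(-406103\right)}{\left(-5183\right) \frac{1}{478317}}} = \frac{1}{\frac{163}{320} \cdot \frac{1}{394848} + \frac{406103}{\left(-5183\right) \frac{1}{478317}}} = \frac{1}{\frac{163}{126351360} + \frac{406103}{- \frac{5183}{478317}}} = \frac{1}{\frac{163}{126351360} + 406103 \left(- \frac{478317}{5183}\right)} = \frac{1}{\frac{163}{126351360} - \frac{194245968651}{5183}} = \frac{1}{- \frac{24543242313570370531}{654879098880}} = - \frac{654879098880}{24543242313570370531}$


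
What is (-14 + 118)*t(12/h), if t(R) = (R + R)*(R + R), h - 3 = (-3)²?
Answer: 416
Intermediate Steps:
h = 12 (h = 3 + (-3)² = 3 + 9 = 12)
t(R) = 4*R² (t(R) = (2*R)*(2*R) = 4*R²)
(-14 + 118)*t(12/h) = (-14 + 118)*(4*(12/12)²) = 104*(4*(12*(1/12))²) = 104*(4*1²) = 104*(4*1) = 104*4 = 416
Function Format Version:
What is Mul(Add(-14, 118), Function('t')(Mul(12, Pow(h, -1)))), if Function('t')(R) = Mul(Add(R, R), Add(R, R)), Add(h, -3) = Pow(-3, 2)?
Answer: 416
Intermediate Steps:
h = 12 (h = Add(3, Pow(-3, 2)) = Add(3, 9) = 12)
Function('t')(R) = Mul(4, Pow(R, 2)) (Function('t')(R) = Mul(Mul(2, R), Mul(2, R)) = Mul(4, Pow(R, 2)))
Mul(Add(-14, 118), Function('t')(Mul(12, Pow(h, -1)))) = Mul(Add(-14, 118), Mul(4, Pow(Mul(12, Pow(12, -1)), 2))) = Mul(104, Mul(4, Pow(Mul(12, Rational(1, 12)), 2))) = Mul(104, Mul(4, Pow(1, 2))) = Mul(104, Mul(4, 1)) = Mul(104, 4) = 416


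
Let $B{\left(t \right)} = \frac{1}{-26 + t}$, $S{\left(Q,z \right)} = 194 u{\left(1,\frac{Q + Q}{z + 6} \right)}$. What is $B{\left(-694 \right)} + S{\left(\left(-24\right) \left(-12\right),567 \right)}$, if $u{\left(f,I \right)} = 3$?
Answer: $\frac{419039}{720} \approx 582.0$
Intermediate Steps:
$S{\left(Q,z \right)} = 582$ ($S{\left(Q,z \right)} = 194 \cdot 3 = 582$)
$B{\left(-694 \right)} + S{\left(\left(-24\right) \left(-12\right),567 \right)} = \frac{1}{-26 - 694} + 582 = \frac{1}{-720} + 582 = - \frac{1}{720} + 582 = \frac{419039}{720}$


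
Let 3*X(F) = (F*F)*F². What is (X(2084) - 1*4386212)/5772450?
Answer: 377242445210/346347 ≈ 1.0892e+6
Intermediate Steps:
X(F) = F⁴/3 (X(F) = ((F*F)*F²)/3 = (F²*F²)/3 = F⁴/3)
(X(2084) - 1*4386212)/5772450 = ((⅓)*2084⁴ - 1*4386212)/5772450 = ((⅓)*18862135419136 - 4386212)*(1/5772450) = (18862135419136/3 - 4386212)*(1/5772450) = (18862122260500/3)*(1/5772450) = 377242445210/346347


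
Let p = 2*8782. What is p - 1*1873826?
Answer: -1856262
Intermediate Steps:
p = 17564
p - 1*1873826 = 17564 - 1*1873826 = 17564 - 1873826 = -1856262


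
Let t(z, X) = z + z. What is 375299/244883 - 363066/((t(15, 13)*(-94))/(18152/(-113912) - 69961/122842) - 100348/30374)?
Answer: -846677950752483326478022/9164422598431731723863 ≈ -92.387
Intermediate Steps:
t(z, X) = 2*z
375299/244883 - 363066/((t(15, 13)*(-94))/(18152/(-113912) - 69961/122842) - 100348/30374) = 375299/244883 - 363066/(((2*15)*(-94))/(18152/(-113912) - 69961/122842) - 100348/30374) = 375299*(1/244883) - 363066/((30*(-94))/(18152*(-1/113912) - 69961*1/122842) - 100348*1/30374) = 375299/244883 - 363066/(-2820/(-2269/14239 - 69961/122842) - 50174/15187) = 375299/244883 - 363066/(-2820/(-1274903177/1749147238) - 50174/15187) = 375299/244883 - 363066/(-2820*(-1749147238/1274903177) - 50174/15187) = 375299/244883 - 363066/(4932595211160/1274903177 - 50174/15187) = 375299/244883 - 363066/74847356479884122/19361954549099 = 375299/244883 - 363066*19361954549099/74847356479884122 = 375299/244883 - 3514833695161588767/37423678239942061 = -846677950752483326478022/9164422598431731723863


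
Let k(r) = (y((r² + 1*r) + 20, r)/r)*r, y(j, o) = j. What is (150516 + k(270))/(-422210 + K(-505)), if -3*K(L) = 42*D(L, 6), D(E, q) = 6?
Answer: -5887/11113 ≈ -0.52974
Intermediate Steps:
K(L) = -84 (K(L) = -14*6 = -⅓*252 = -84)
k(r) = 20 + r + r² (k(r) = (((r² + 1*r) + 20)/r)*r = (((r² + r) + 20)/r)*r = (((r + r²) + 20)/r)*r = ((20 + r + r²)/r)*r = 20 + r + r²)
(150516 + k(270))/(-422210 + K(-505)) = (150516 + (20 + 270 + 270²))/(-422210 - 84) = (150516 + (20 + 270 + 72900))/(-422294) = (150516 + 73190)*(-1/422294) = 223706*(-1/422294) = -5887/11113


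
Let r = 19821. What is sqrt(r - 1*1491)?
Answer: sqrt(18330) ≈ 135.39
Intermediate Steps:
sqrt(r - 1*1491) = sqrt(19821 - 1*1491) = sqrt(19821 - 1491) = sqrt(18330)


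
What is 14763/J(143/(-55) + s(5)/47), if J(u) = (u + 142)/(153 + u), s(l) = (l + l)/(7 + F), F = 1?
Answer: 99404903/6241 ≈ 15928.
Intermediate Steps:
s(l) = l/4 (s(l) = (l + l)/(7 + 1) = (2*l)/8 = (2*l)*(1/8) = l/4)
J(u) = (142 + u)/(153 + u)
14763/J(143/(-55) + s(5)/47) = 14763/(((142 + (143/(-55) + ((1/4)*5)/47))/(153 + (143/(-55) + ((1/4)*5)/47)))) = 14763/(((142 + (143*(-1/55) + (5/4)*(1/47)))/(153 + (143*(-1/55) + (5/4)*(1/47))))) = 14763/(((142 + (-13/5 + 5/188))/(153 + (-13/5 + 5/188)))) = 14763/(((142 - 2419/940)/(153 - 2419/940))) = 14763/(((131061/940)/(141401/940))) = 14763/(((940/141401)*(131061/940))) = 14763/(131061/141401) = 14763*(141401/131061) = 99404903/6241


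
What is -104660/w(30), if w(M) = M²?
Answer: -5233/45 ≈ -116.29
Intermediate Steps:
-104660/w(30) = -104660/(30²) = -104660/900 = -104660*1/900 = -5233/45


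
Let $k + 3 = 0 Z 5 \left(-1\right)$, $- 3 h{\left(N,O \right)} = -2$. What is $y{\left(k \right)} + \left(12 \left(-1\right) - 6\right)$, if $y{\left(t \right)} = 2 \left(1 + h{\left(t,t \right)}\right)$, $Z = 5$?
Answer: $- \frac{44}{3} \approx -14.667$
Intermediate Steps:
$h{\left(N,O \right)} = \frac{2}{3}$ ($h{\left(N,O \right)} = \left(- \frac{1}{3}\right) \left(-2\right) = \frac{2}{3}$)
$k = -3$ ($k = -3 + 0 \cdot 5 \cdot 5 \left(-1\right) = -3 + 0 \left(-5\right) = -3 + 0 = -3$)
$y{\left(t \right)} = \frac{10}{3}$ ($y{\left(t \right)} = 2 \left(1 + \frac{2}{3}\right) = 2 \cdot \frac{5}{3} = \frac{10}{3}$)
$y{\left(k \right)} + \left(12 \left(-1\right) - 6\right) = \frac{10}{3} + \left(12 \left(-1\right) - 6\right) = \frac{10}{3} - 18 = - \frac{44}{3}$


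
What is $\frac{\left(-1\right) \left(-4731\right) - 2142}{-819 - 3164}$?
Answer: $- \frac{2589}{3983} \approx -0.65001$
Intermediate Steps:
$\frac{\left(-1\right) \left(-4731\right) - 2142}{-819 - 3164} = \frac{4731 - 2142}{-3983} = 2589 \left(- \frac{1}{3983}\right) = - \frac{2589}{3983}$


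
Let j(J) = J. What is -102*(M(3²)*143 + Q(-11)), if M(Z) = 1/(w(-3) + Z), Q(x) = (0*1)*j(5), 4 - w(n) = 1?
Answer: -2431/2 ≈ -1215.5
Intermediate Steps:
w(n) = 3 (w(n) = 4 - 1*1 = 4 - 1 = 3)
Q(x) = 0 (Q(x) = (0*1)*5 = 0*5 = 0)
M(Z) = 1/(3 + Z)
-102*(M(3²)*143 + Q(-11)) = -102*(143/(3 + 3²) + 0) = -102*(143/(3 + 9) + 0) = -102*(143/12 + 0) = -102*143/12 = -2431/2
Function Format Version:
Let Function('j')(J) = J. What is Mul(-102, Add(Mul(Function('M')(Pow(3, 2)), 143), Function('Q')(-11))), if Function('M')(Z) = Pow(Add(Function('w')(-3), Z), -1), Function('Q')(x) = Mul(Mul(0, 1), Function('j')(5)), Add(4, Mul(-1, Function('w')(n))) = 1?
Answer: Rational(-2431, 2) ≈ -1215.5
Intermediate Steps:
Function('w')(n) = 3 (Function('w')(n) = Add(4, Mul(-1, 1)) = Add(4, -1) = 3)
Function('Q')(x) = 0 (Function('Q')(x) = Mul(Mul(0, 1), 5) = Mul(0, 5) = 0)
Function('M')(Z) = Pow(Add(3, Z), -1)
Mul(-102, Add(Mul(Function('M')(Pow(3, 2)), 143), Function('Q')(-11))) = Mul(-102, Add(Mul(Pow(Add(3, Pow(3, 2)), -1), 143), 0)) = Mul(-102, Add(Mul(Pow(Add(3, 9), -1), 143), 0)) = Mul(-102, Add(Mul(Pow(12, -1), 143), 0)) = Mul(-102, Add(Mul(Rational(1, 12), 143), 0)) = Mul(-102, Add(Rational(143, 12), 0)) = Mul(-102, Rational(143, 12)) = Rational(-2431, 2)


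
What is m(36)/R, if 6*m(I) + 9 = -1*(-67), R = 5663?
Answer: 29/16989 ≈ 0.0017070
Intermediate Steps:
m(I) = 29/3 (m(I) = -3/2 + (-1*(-67))/6 = -3/2 + (⅙)*67 = -3/2 + 67/6 = 29/3)
m(36)/R = (29/3)/5663 = (29/3)*(1/5663) = 29/16989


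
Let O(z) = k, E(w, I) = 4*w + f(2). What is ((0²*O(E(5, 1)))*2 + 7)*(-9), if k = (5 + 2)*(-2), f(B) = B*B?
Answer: -63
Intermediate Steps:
f(B) = B²
E(w, I) = 4 + 4*w (E(w, I) = 4*w + 2² = 4*w + 4 = 4 + 4*w)
k = -14 (k = 7*(-2) = -14)
O(z) = -14
((0²*O(E(5, 1)))*2 + 7)*(-9) = ((0²*(-14))*2 + 7)*(-9) = ((0*(-14))*2 + 7)*(-9) = (0*2 + 7)*(-9) = (0 + 7)*(-9) = 7*(-9) = -63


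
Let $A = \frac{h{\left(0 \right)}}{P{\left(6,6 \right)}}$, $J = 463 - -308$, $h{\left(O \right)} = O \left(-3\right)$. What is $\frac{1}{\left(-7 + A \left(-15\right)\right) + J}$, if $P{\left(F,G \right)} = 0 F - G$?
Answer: $\frac{1}{764} \approx 0.0013089$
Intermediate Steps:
$h{\left(O \right)} = - 3 O$
$P{\left(F,G \right)} = - G$ ($P{\left(F,G \right)} = 0 - G = - G$)
$J = 771$ ($J = 463 + 308 = 771$)
$A = 0$ ($A = \frac{\left(-3\right) 0}{\left(-1\right) 6} = \frac{0}{-6} = 0 \left(- \frac{1}{6}\right) = 0$)
$\frac{1}{\left(-7 + A \left(-15\right)\right) + J} = \frac{1}{\left(-7 + 0 \left(-15\right)\right) + 771} = \frac{1}{\left(-7 + 0\right) + 771} = \frac{1}{-7 + 771} = \frac{1}{764}$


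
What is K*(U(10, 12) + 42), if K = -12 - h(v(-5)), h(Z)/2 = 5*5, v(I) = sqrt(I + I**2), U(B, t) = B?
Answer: -3224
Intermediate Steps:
h(Z) = 50 (h(Z) = 2*(5*5) = 2*25 = 50)
K = -62 (K = -12 - 1*50 = -12 - 50 = -62)
K*(U(10, 12) + 42) = -62*(10 + 42) = -62*52 = -3224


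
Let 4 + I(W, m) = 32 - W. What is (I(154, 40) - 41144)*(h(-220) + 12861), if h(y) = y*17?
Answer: -376423670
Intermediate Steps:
I(W, m) = 28 - W (I(W, m) = -4 + (32 - W) = 28 - W)
h(y) = 17*y
(I(154, 40) - 41144)*(h(-220) + 12861) = ((28 - 1*154) - 41144)*(17*(-220) + 12861) = ((28 - 154) - 41144)*(-3740 + 12861) = (-126 - 41144)*9121 = -41270*9121 = -376423670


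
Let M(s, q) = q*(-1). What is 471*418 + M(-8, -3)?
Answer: 196881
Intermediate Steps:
M(s, q) = -q
471*418 + M(-8, -3) = 471*418 - 1*(-3) = 196878 + 3 = 196881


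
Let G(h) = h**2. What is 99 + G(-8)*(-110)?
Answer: -6941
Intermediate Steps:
99 + G(-8)*(-110) = 99 + (-8)**2*(-110) = 99 + 64*(-110) = 99 - 7040 = -6941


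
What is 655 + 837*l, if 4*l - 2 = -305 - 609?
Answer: -190181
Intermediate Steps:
l = -228 (l = ½ + (-305 - 609)/4 = ½ + (¼)*(-914) = ½ - 457/2 = -228)
655 + 837*l = 655 + 837*(-228) = 655 - 190836 = -190181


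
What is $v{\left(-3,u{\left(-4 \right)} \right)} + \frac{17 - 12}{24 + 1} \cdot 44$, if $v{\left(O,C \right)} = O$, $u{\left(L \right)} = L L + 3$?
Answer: $\frac{29}{5} \approx 5.8$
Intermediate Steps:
$u{\left(L \right)} = 3 + L^{2}$ ($u{\left(L \right)} = L^{2} + 3 = 3 + L^{2}$)
$v{\left(-3,u{\left(-4 \right)} \right)} + \frac{17 - 12}{24 + 1} \cdot 44 = -3 + \frac{17 - 12}{24 + 1} \cdot 44 = -3 + \frac{5}{25} \cdot 44 = -3 + 5 \cdot \frac{1}{25} \cdot 44 = -3 + \frac{1}{5} \cdot 44 = -3 + \frac{44}{5} = \frac{29}{5}$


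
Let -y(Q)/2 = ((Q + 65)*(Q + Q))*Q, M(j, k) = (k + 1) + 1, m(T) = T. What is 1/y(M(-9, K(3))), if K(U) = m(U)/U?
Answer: -1/2448 ≈ -0.00040850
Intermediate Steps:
K(U) = 1 (K(U) = U/U = 1)
M(j, k) = 2 + k (M(j, k) = (1 + k) + 1 = 2 + k)
y(Q) = -4*Q**2*(65 + Q) (y(Q) = -2*(Q + 65)*(Q + Q)*Q = -2*(65 + Q)*(2*Q)*Q = -2*2*Q*(65 + Q)*Q = -4*Q**2*(65 + Q))
1/y(M(-9, K(3))) = 1/(4*(2 + 1)**2*(-65 - (2 + 1))) = 1/(4*3**2*(-65 - 1*3)) = 1/(4*9*(-65 - 3)) = 1/(4*9*(-68)) = 1/(-2448) = -1/2448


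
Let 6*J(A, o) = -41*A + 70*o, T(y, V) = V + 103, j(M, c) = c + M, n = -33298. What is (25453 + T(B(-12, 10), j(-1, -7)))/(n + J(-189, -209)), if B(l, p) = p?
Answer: -153288/206669 ≈ -0.74171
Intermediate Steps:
j(M, c) = M + c
T(y, V) = 103 + V
J(A, o) = -41*A/6 + 35*o/3 (J(A, o) = (-41*A + 70*o)/6 = -41*A/6 + 35*o/3)
(25453 + T(B(-12, 10), j(-1, -7)))/(n + J(-189, -209)) = (25453 + (103 + (-1 - 7)))/(-33298 + (-41/6*(-189) + (35/3)*(-209))) = (25453 + (103 - 8))/(-33298 + (2583/2 - 7315/3)) = (25453 + 95)/(-33298 - 6881/6) = 25548/(-206669/6) = 25548*(-6/206669) = -153288/206669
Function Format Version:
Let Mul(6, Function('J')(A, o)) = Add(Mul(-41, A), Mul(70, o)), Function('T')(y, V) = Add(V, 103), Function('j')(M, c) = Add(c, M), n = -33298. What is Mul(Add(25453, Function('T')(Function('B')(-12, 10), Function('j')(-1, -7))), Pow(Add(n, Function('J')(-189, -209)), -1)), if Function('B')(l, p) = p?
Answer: Rational(-153288, 206669) ≈ -0.74171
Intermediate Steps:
Function('j')(M, c) = Add(M, c)
Function('T')(y, V) = Add(103, V)
Function('J')(A, o) = Add(Mul(Rational(-41, 6), A), Mul(Rational(35, 3), o)) (Function('J')(A, o) = Mul(Rational(1, 6), Add(Mul(-41, A), Mul(70, o))) = Add(Mul(Rational(-41, 6), A), Mul(Rational(35, 3), o)))
Mul(Add(25453, Function('T')(Function('B')(-12, 10), Function('j')(-1, -7))), Pow(Add(n, Function('J')(-189, -209)), -1)) = Mul(Add(25453, Add(103, Add(-1, -7))), Pow(Add(-33298, Add(Mul(Rational(-41, 6), -189), Mul(Rational(35, 3), -209))), -1)) = Mul(Add(25453, Add(103, -8)), Pow(Add(-33298, Add(Rational(2583, 2), Rational(-7315, 3))), -1)) = Mul(Add(25453, 95), Pow(Add(-33298, Rational(-6881, 6)), -1)) = Mul(25548, Pow(Rational(-206669, 6), -1)) = Mul(25548, Rational(-6, 206669)) = Rational(-153288, 206669)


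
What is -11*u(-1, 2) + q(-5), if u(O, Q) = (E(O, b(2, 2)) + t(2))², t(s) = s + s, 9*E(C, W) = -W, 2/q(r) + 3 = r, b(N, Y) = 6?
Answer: -4409/36 ≈ -122.47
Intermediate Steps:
q(r) = 2/(-3 + r)
E(C, W) = -W/9 (E(C, W) = (-W)/9 = -W/9)
t(s) = 2*s
u(O, Q) = 100/9 (u(O, Q) = (-⅑*6 + 2*2)² = (-⅔ + 4)² = (10/3)² = 100/9)
-11*u(-1, 2) + q(-5) = -11*100/9 + 2/(-3 - 5) = -1100/9 + 2/(-8) = -1100/9 + 2*(-⅛) = -1100/9 - ¼ = -4409/36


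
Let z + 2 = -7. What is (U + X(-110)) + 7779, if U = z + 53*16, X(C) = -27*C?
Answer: 11588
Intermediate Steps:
z = -9 (z = -2 - 7 = -9)
U = 839 (U = -9 + 53*16 = -9 + 848 = 839)
(U + X(-110)) + 7779 = (839 - 27*(-110)) + 7779 = (839 + 2970) + 7779 = 3809 + 7779 = 11588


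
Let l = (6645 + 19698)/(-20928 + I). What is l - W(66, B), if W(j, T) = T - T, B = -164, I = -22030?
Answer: -26343/42958 ≈ -0.61323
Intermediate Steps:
W(j, T) = 0
l = -26343/42958 (l = (6645 + 19698)/(-20928 - 22030) = 26343/(-42958) = 26343*(-1/42958) = -26343/42958 ≈ -0.61323)
l - W(66, B) = -26343/42958 - 1*0 = -26343/42958 + 0 = -26343/42958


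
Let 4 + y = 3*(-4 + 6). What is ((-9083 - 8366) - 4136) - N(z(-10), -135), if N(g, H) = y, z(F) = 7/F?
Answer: -21587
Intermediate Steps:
y = 2 (y = -4 + 3*(-4 + 6) = -4 + 3*2 = -4 + 6 = 2)
N(g, H) = 2
((-9083 - 8366) - 4136) - N(z(-10), -135) = ((-9083 - 8366) - 4136) - 1*2 = (-17449 - 4136) - 2 = -21585 - 2 = -21587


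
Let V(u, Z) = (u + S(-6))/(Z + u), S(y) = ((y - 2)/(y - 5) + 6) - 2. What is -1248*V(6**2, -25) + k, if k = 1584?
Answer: -367440/121 ≈ -3036.7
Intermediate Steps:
S(y) = 4 + (-2 + y)/(-5 + y) (S(y) = ((-2 + y)/(-5 + y) + 6) - 2 = (6 + (-2 + y)/(-5 + y)) - 2 = 4 + (-2 + y)/(-5 + y))
V(u, Z) = (52/11 + u)/(Z + u) (V(u, Z) = (u + (-22 + 5*(-6))/(-5 - 6))/(Z + u) = (u + (-22 - 30)/(-11))/(Z + u) = (u - 1/11*(-52))/(Z + u) = (u + 52/11)/(Z + u) = (52/11 + u)/(Z + u))
-1248*V(6**2, -25) + k = -1248*(52/11 + 6**2)/(-25 + 6**2) + 1584 = -1248*(52/11 + 36)/(-25 + 36) + 1584 = -1248*448/(11*11) + 1584 = -1248*448/121 + 1584 = -559104/121 + 1584 = -367440/121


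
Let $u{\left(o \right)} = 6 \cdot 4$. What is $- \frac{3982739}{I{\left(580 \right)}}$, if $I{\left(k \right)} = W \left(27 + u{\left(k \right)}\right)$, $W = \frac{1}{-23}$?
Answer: $\frac{91602997}{51} \approx 1.7961 \cdot 10^{6}$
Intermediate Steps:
$u{\left(o \right)} = 24$
$W = - \frac{1}{23} \approx -0.043478$
$I{\left(k \right)} = - \frac{51}{23}$ ($I{\left(k \right)} = - \frac{27 + 24}{23} = \left(- \frac{1}{23}\right) 51 = - \frac{51}{23}$)
$- \frac{3982739}{I{\left(580 \right)}} = - \frac{3982739}{- \frac{51}{23}} = \left(-3982739\right) \left(- \frac{23}{51}\right) = \frac{91602997}{51}$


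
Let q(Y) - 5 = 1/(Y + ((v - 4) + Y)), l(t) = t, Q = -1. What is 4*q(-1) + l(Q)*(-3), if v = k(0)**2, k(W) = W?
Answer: 67/3 ≈ 22.333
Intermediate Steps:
v = 0 (v = 0**2 = 0)
q(Y) = 5 + 1/(-4 + 2*Y) (q(Y) = 5 + 1/(Y + ((0 - 4) + Y)) = 5 + 1/(Y + (-4 + Y)) = 5 + 1/(-4 + 2*Y))
4*q(-1) + l(Q)*(-3) = 4*((-19 + 10*(-1))/(2*(-2 - 1))) - 1*(-3) = 4*((1/2)*(-19 - 10)/(-3)) + 3 = 4*((1/2)*(-1/3)*(-29)) + 3 = 4*(29/6) + 3 = 58/3 + 3 = 67/3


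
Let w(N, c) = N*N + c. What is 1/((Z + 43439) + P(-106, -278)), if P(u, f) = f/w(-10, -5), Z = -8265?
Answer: 95/3341252 ≈ 2.8432e-5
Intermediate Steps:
w(N, c) = c + N**2 (w(N, c) = N**2 + c = c + N**2)
P(u, f) = f/95 (P(u, f) = f/(-5 + (-10)**2) = f/(-5 + 100) = f/95)
1/((Z + 43439) + P(-106, -278)) = 1/((-8265 + 43439) + (1/95)*(-278)) = 1/(35174 - 278/95) = 1/(3341252/95) = 95/3341252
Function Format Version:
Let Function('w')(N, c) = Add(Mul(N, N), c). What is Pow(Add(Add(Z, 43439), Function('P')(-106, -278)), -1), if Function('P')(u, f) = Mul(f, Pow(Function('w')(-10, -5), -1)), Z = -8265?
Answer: Rational(95, 3341252) ≈ 2.8432e-5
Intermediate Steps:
Function('w')(N, c) = Add(c, Pow(N, 2)) (Function('w')(N, c) = Add(Pow(N, 2), c) = Add(c, Pow(N, 2)))
Function('P')(u, f) = Mul(Rational(1, 95), f) (Function('P')(u, f) = Mul(f, Pow(Add(-5, Pow(-10, 2)), -1)) = Mul(f, Pow(Add(-5, 100), -1)) = Mul(f, Pow(95, -1)) = Mul(f, Rational(1, 95)) = Mul(Rational(1, 95), f))
Pow(Add(Add(Z, 43439), Function('P')(-106, -278)), -1) = Pow(Add(Add(-8265, 43439), Mul(Rational(1, 95), -278)), -1) = Pow(Add(35174, Rational(-278, 95)), -1) = Pow(Rational(3341252, 95), -1) = Rational(95, 3341252)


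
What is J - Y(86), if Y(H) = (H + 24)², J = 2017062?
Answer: 2004962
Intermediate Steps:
Y(H) = (24 + H)²
J - Y(86) = 2017062 - (24 + 86)² = 2017062 - 1*110² = 2017062 - 1*12100 = 2017062 - 12100 = 2004962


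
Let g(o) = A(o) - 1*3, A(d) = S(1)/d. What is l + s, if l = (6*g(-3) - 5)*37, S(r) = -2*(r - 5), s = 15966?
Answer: 14523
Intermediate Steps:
S(r) = 10 - 2*r (S(r) = -2*(-5 + r) = 10 - 2*r)
A(d) = 8/d (A(d) = (10 - 2*1)/d = (10 - 2)/d = 8/d)
g(o) = -3 + 8/o (g(o) = 8/o - 1*3 = 8/o - 3 = -3 + 8/o)
l = -1443 (l = (6*(-3 + 8/(-3)) - 5)*37 = (6*(-3 + 8*(-⅓)) - 5)*37 = (6*(-3 - 8/3) - 5)*37 = (6*(-17/3) - 5)*37 = (-34 - 5)*37 = -39*37 = -1443)
l + s = -1443 + 15966 = 14523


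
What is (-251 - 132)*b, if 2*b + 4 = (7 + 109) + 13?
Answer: -47875/2 ≈ -23938.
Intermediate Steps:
b = 125/2 (b = -2 + ((7 + 109) + 13)/2 = -2 + (116 + 13)/2 = -2 + (½)*129 = -2 + 129/2 = 125/2 ≈ 62.500)
(-251 - 132)*b = (-251 - 132)*(125/2) = -383*125/2 = -47875/2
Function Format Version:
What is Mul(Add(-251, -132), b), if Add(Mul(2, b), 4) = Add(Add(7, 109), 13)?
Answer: Rational(-47875, 2) ≈ -23938.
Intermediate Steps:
b = Rational(125, 2) (b = Add(-2, Mul(Rational(1, 2), Add(Add(7, 109), 13))) = Add(-2, Mul(Rational(1, 2), Add(116, 13))) = Add(-2, Mul(Rational(1, 2), 129)) = Add(-2, Rational(129, 2)) = Rational(125, 2) ≈ 62.500)
Mul(Add(-251, -132), b) = Mul(Add(-251, -132), Rational(125, 2)) = Mul(-383, Rational(125, 2)) = Rational(-47875, 2)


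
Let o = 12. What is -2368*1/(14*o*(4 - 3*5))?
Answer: 296/231 ≈ 1.2814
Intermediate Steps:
-2368*1/(14*o*(4 - 3*5)) = -2368*1/(168*(4 - 3*5)) = -2368*1/(168*(4 - 15)) = -2368/(-11*14*12) = -2368/((-154*12)) = -2368/(-1848) = -2368*(-1/1848) = 296/231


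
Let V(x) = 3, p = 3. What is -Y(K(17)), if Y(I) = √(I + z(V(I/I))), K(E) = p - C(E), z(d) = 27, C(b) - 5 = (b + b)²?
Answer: -I*√1131 ≈ -33.63*I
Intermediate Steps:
C(b) = 5 + 4*b² (C(b) = 5 + (b + b)² = 5 + (2*b)² = 5 + 4*b²)
K(E) = -2 - 4*E² (K(E) = 3 - (5 + 4*E²) = 3 + (-5 - 4*E²) = -2 - 4*E²)
Y(I) = √(27 + I) (Y(I) = √(I + 27) = √(27 + I))
-Y(K(17)) = -√(27 + (-2 - 4*17²)) = -√(27 + (-2 - 4*289)) = -√(27 + (-2 - 1156)) = -√(27 - 1158) = -√(-1131) = -I*√1131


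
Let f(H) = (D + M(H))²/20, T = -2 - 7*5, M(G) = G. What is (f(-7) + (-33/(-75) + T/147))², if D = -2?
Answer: 3881663809/216090000 ≈ 17.963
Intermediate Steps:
T = -37 (T = -2 - 35 = -37)
f(H) = (-2 + H)²/20
(f(-7) + (-33/(-75) + T/147))² = ((-2 - 7)²/20 + (-33/(-75) - 37/147))² = ((1/20)*(-9)² + (-33*(-1/75) - 37*1/147))² = ((1/20)*81 + (11/25 - 37/147))² = (81/20 + 692/3675)² = (62303/14700)² = 3881663809/216090000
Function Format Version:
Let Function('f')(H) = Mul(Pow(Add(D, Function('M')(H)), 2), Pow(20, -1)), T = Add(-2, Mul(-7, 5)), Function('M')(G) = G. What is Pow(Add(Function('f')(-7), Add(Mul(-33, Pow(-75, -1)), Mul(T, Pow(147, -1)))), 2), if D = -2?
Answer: Rational(3881663809, 216090000) ≈ 17.963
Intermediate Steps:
T = -37 (T = Add(-2, -35) = -37)
Function('f')(H) = Mul(Rational(1, 20), Pow(Add(-2, H), 2)) (Function('f')(H) = Mul(Pow(Add(-2, H), 2), Pow(20, -1)) = Mul(Pow(Add(-2, H), 2), Rational(1, 20)) = Mul(Rational(1, 20), Pow(Add(-2, H), 2)))
Pow(Add(Function('f')(-7), Add(Mul(-33, Pow(-75, -1)), Mul(T, Pow(147, -1)))), 2) = Pow(Add(Mul(Rational(1, 20), Pow(Add(-2, -7), 2)), Add(Mul(-33, Pow(-75, -1)), Mul(-37, Pow(147, -1)))), 2) = Pow(Add(Mul(Rational(1, 20), Pow(-9, 2)), Add(Mul(-33, Rational(-1, 75)), Mul(-37, Rational(1, 147)))), 2) = Pow(Add(Mul(Rational(1, 20), 81), Add(Rational(11, 25), Rational(-37, 147))), 2) = Pow(Add(Rational(81, 20), Rational(692, 3675)), 2) = Pow(Rational(62303, 14700), 2) = Rational(3881663809, 216090000)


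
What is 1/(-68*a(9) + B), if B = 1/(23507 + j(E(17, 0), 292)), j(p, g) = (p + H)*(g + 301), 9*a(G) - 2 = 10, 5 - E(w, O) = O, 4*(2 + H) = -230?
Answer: -52869/4793462 ≈ -0.011029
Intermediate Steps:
H = -119/2 (H = -2 + (¼)*(-230) = -2 - 115/2 = -119/2 ≈ -59.500)
E(w, O) = 5 - O
a(G) = 4/3 (a(G) = 2/9 + (⅑)*10 = 2/9 + 10/9 = 4/3)
j(p, g) = (301 + g)*(-119/2 + p) (j(p, g) = (p - 119/2)*(g + 301) = (-119/2 + p)*(301 + g) = (301 + g)*(-119/2 + p))
B = -2/17623 (B = 1/(23507 + (-35819/2 + 301*(5 - 1*0) - 119/2*292 + 292*(5 - 1*0))) = 1/(23507 + (-35819/2 + 301*(5 + 0) - 17374 + 292*(5 + 0))) = 1/(23507 + (-35819/2 + 301*5 - 17374 + 292*5)) = 1/(23507 + (-35819/2 + 1505 - 17374 + 1460)) = 1/(23507 - 64637/2) = 1/(-17623/2) = -2/17623 ≈ -0.00011349)
1/(-68*a(9) + B) = 1/(-68*4/3 - 2/17623) = 1/(-272/3 - 2/17623) = 1/(-4793462/52869) = -52869/4793462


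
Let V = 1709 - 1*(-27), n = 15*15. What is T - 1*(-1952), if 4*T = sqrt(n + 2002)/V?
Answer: 1952 + sqrt(2227)/6944 ≈ 1952.0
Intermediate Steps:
n = 225
V = 1736 (V = 1709 + 27 = 1736)
T = sqrt(2227)/6944 (T = (sqrt(225 + 2002)/1736)/4 = (sqrt(2227)*(1/1736))/4 = (sqrt(2227)/1736)/4 = sqrt(2227)/6944 ≈ 0.0067960)
T - 1*(-1952) = sqrt(2227)/6944 - 1*(-1952) = sqrt(2227)/6944 + 1952 = 1952 + sqrt(2227)/6944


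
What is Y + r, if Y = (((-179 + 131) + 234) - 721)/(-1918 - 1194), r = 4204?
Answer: 13083383/3112 ≈ 4204.2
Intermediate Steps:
Y = 535/3112 (Y = ((-48 + 234) - 721)/(-3112) = (186 - 721)*(-1/3112) = -535*(-1/3112) = 535/3112 ≈ 0.17192)
Y + r = 535/3112 + 4204 = 13083383/3112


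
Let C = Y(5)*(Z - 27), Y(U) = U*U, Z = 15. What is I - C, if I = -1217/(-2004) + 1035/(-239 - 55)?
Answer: 29172743/98196 ≈ 297.09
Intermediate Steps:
Y(U) = U²
I = -286057/98196 (I = -1217*(-1/2004) + 1035/(-294) = 1217/2004 + 1035*(-1/294) = 1217/2004 - 345/98 = -286057/98196 ≈ -2.9131)
C = -300 (C = 5²*(15 - 27) = 25*(-12) = -300)
I - C = -286057/98196 - 1*(-300) = -286057/98196 + 300 = 29172743/98196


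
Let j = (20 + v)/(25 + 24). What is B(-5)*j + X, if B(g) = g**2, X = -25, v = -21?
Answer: -1250/49 ≈ -25.510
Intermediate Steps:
j = -1/49 (j = (20 - 21)/(25 + 24) = -1/49 ≈ -0.020408)
B(-5)*j + X = (-5)**2*(-1/49) - 25 = 25*(-1/49) - 25 = -25/49 - 25 = -1250/49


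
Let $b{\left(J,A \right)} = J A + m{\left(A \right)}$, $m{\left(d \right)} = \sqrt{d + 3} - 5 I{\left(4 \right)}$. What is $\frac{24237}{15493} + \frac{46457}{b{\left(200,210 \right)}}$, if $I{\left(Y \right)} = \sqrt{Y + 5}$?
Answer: $\frac{24314193979443}{9103377001972} - \frac{46457 \sqrt{213}}{1762740012} \approx 2.6705$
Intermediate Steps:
$I{\left(Y \right)} = \sqrt{5 + Y}$
$m{\left(d \right)} = -15 + \sqrt{3 + d}$ ($m{\left(d \right)} = \sqrt{d + 3} - 5 \sqrt{5 + 4} = \sqrt{3 + d} - 5 \sqrt{9} = \sqrt{3 + d} - 15 = -15 + \sqrt{3 + d}$)
$b{\left(J,A \right)} = -15 + \sqrt{3 + A} + A J$ ($b{\left(J,A \right)} = J A + \left(-15 + \sqrt{3 + A}\right) = A J + \left(-15 + \sqrt{3 + A}\right) = -15 + \sqrt{3 + A} + A J$)
$\frac{24237}{15493} + \frac{46457}{b{\left(200,210 \right)}} = \frac{24237}{15493} + \frac{46457}{-15 + \sqrt{3 + 210} + 210 \cdot 200} = 24237 \cdot \frac{1}{15493} + \frac{46457}{-15 + \sqrt{213} + 42000} = \frac{24237}{15493} + \frac{46457}{41985 + \sqrt{213}}$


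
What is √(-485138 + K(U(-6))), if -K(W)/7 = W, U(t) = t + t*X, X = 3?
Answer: I*√484970 ≈ 696.4*I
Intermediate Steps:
U(t) = 4*t (U(t) = t + t*3 = t + 3*t = 4*t)
K(W) = -7*W
√(-485138 + K(U(-6))) = √(-485138 - 28*(-6)) = √(-485138 - 7*(-24)) = √(-485138 + 168) = √(-484970) = I*√484970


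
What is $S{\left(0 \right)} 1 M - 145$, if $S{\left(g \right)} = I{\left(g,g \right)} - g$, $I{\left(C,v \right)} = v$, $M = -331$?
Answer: $-145$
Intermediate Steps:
$S{\left(g \right)} = 0$ ($S{\left(g \right)} = g - g = 0$)
$S{\left(0 \right)} 1 M - 145 = 0 \cdot 1 \left(-331\right) - 145 = 0 \left(-331\right) - 145 = 0 - 145 = -145$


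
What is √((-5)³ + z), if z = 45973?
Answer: 2*√11462 ≈ 214.12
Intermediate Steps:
√((-5)³ + z) = √((-5)³ + 45973) = √(-125 + 45973) = √45848 = 2*√11462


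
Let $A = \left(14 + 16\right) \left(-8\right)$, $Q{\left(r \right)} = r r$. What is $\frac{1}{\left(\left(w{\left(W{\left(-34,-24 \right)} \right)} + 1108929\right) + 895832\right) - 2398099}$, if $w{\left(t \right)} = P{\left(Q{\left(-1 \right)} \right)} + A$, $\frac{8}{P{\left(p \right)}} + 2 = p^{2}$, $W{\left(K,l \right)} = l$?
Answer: $- \frac{1}{393586} \approx -2.5407 \cdot 10^{-6}$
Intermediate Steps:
$Q{\left(r \right)} = r^{2}$
$P{\left(p \right)} = \frac{8}{-2 + p^{2}}$
$A = -240$ ($A = 30 \left(-8\right) = -240$)
$w{\left(t \right)} = -248$ ($w{\left(t \right)} = \frac{8}{-2 + \left(\left(-1\right)^{2}\right)^{2}} - 240 = \frac{8}{-2 + 1^{2}} - 240 = \frac{8}{-2 + 1} - 240 = \frac{8}{-1} - 240 = 8 \left(-1\right) - 240 = -8 - 240 = -248$)
$\frac{1}{\left(\left(w{\left(W{\left(-34,-24 \right)} \right)} + 1108929\right) + 895832\right) - 2398099} = \frac{1}{\left(\left(-248 + 1108929\right) + 895832\right) - 2398099} = \frac{1}{\left(1108681 + 895832\right) - 2398099} = \frac{1}{2004513 - 2398099} = \frac{1}{-393586} = - \frac{1}{393586}$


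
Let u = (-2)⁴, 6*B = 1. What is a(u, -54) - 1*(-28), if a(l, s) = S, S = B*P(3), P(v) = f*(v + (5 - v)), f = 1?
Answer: 173/6 ≈ 28.833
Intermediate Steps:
B = ⅙ (B = (⅙)*1 = ⅙ ≈ 0.16667)
P(v) = 5 (P(v) = 1*(v + (5 - v)) = 1*5 = 5)
u = 16
S = ⅚ (S = (⅙)*5 = ⅚ ≈ 0.83333)
a(l, s) = ⅚
a(u, -54) - 1*(-28) = ⅚ - 1*(-28) = ⅚ + 28 = 173/6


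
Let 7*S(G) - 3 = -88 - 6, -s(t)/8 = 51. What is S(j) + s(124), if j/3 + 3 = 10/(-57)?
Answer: -421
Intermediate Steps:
s(t) = -408 (s(t) = -8*51 = -408)
j = -181/19 (j = -9 + 3*(10/(-57)) = -9 + 3*(10*(-1/57)) = -9 + 3*(-10/57) = -9 - 10/19 = -181/19 ≈ -9.5263)
S(G) = -13 (S(G) = 3/7 + (-88 - 6)/7 = 3/7 + (1/7)*(-94) = 3/7 - 94/7 = -13)
S(j) + s(124) = -13 - 408 = -421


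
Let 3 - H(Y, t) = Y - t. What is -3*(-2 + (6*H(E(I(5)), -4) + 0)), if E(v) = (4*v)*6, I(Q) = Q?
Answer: 2184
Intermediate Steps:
E(v) = 24*v
H(Y, t) = 3 + t - Y (H(Y, t) = 3 - (Y - t) = 3 + (t - Y) = 3 + t - Y)
-3*(-2 + (6*H(E(I(5)), -4) + 0)) = -3*(-2 + (6*(3 - 4 - 24*5) + 0)) = -3*(-2 + (6*(3 - 4 - 1*120) + 0)) = -3*(-2 + (6*(3 - 4 - 120) + 0)) = -3*(-2 + (6*(-121) + 0)) = -3*(-2 + (-726 + 0)) = -3*(-2 - 726) = -3*(-728) = 2184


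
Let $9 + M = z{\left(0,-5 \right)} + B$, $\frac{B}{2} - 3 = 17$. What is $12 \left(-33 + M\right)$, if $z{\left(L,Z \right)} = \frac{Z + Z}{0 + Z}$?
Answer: $0$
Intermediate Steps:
$B = 40$ ($B = 6 + 2 \cdot 17 = 6 + 34 = 40$)
$z{\left(L,Z \right)} = 2$ ($z{\left(L,Z \right)} = \frac{2 Z}{Z} = 2$)
$M = 33$ ($M = -9 + \left(2 + 40\right) = -9 + 42 = 33$)
$12 \left(-33 + M\right) = 12 \left(-33 + 33\right) = 12 \cdot 0 = 0$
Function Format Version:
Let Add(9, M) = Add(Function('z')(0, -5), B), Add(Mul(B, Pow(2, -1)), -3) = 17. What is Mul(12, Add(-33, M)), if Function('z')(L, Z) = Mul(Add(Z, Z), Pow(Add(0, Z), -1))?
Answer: 0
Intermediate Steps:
B = 40 (B = Add(6, Mul(2, 17)) = Add(6, 34) = 40)
Function('z')(L, Z) = 2 (Function('z')(L, Z) = Mul(Mul(2, Z), Pow(Z, -1)) = 2)
M = 33 (M = Add(-9, Add(2, 40)) = Add(-9, 42) = 33)
Mul(12, Add(-33, M)) = Mul(12, Add(-33, 33)) = Mul(12, 0) = 0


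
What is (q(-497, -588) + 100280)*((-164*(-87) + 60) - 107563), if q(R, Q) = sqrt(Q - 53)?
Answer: -9349605800 - 93235*I*sqrt(641) ≈ -9.3496e+9 - 2.3605e+6*I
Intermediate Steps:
q(R, Q) = sqrt(-53 + Q)
(q(-497, -588) + 100280)*((-164*(-87) + 60) - 107563) = (sqrt(-53 - 588) + 100280)*((-164*(-87) + 60) - 107563) = (sqrt(-641) + 100280)*((14268 + 60) - 107563) = (I*sqrt(641) + 100280)*(14328 - 107563) = (100280 + I*sqrt(641))*(-93235) = -9349605800 - 93235*I*sqrt(641)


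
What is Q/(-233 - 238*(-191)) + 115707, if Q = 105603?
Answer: 1744318226/15075 ≈ 1.1571e+5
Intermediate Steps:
Q/(-233 - 238*(-191)) + 115707 = 105603/(-233 - 238*(-191)) + 115707 = 105603/(-233 + 45458) + 115707 = 105603/45225 + 115707 = 105603*(1/45225) + 115707 = 35201/15075 + 115707 = 1744318226/15075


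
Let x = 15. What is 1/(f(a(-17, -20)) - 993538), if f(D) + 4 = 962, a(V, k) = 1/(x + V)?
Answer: -1/992580 ≈ -1.0075e-6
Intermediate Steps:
a(V, k) = 1/(15 + V)
f(D) = 958 (f(D) = -4 + 962 = 958)
1/(f(a(-17, -20)) - 993538) = 1/(958 - 993538) = 1/(-992580) = -1/992580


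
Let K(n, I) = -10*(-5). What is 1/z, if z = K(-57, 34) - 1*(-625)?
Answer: 1/675 ≈ 0.0014815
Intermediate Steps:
K(n, I) = 50
z = 675 (z = 50 - 1*(-625) = 50 + 625 = 675)
1/z = 1/675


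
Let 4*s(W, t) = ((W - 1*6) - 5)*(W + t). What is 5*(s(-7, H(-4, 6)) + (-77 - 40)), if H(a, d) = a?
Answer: -675/2 ≈ -337.50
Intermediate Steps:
s(W, t) = (-11 + W)*(W + t)/4 (s(W, t) = (((W - 1*6) - 5)*(W + t))/4 = (((W - 6) - 5)*(W + t))/4 = (((-6 + W) - 5)*(W + t))/4 = ((-11 + W)*(W + t))/4 = (-11 + W)*(W + t)/4)
5*(s(-7, H(-4, 6)) + (-77 - 40)) = 5*((-11/4*(-7) - 11/4*(-4) + (1/4)*(-7)**2 + (1/4)*(-7)*(-4)) + (-77 - 40)) = 5*((77/4 + 11 + (1/4)*49 + 7) - 117) = 5*((77/4 + 11 + 49/4 + 7) - 117) = 5*(99/2 - 117) = 5*(-135/2) = -675/2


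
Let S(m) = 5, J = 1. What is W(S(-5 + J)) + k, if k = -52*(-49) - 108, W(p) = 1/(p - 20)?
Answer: 36599/15 ≈ 2439.9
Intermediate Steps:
W(p) = 1/(-20 + p)
k = 2440 (k = 2548 - 108 = 2440)
W(S(-5 + J)) + k = 1/(-20 + 5) + 2440 = 1/(-15) + 2440 = -1/15 + 2440 = 36599/15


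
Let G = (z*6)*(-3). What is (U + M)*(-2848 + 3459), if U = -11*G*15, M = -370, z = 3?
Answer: 5217940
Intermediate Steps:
G = -54 (G = (3*6)*(-3) = 18*(-3) = -54)
U = 8910 (U = -11*(-54)*15 = 594*15 = 8910)
(U + M)*(-2848 + 3459) = (8910 - 370)*(-2848 + 3459) = 8540*611 = 5217940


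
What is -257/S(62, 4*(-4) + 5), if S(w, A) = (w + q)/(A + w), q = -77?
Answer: 4369/5 ≈ 873.80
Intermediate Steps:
S(w, A) = (-77 + w)/(A + w) (S(w, A) = (w - 77)/(A + w) = (-77 + w)/(A + w))
-257/S(62, 4*(-4) + 5) = -257*((4*(-4) + 5) + 62)/(-77 + 62) = -257/(-15/((-16 + 5) + 62)) = -257/(-15/(-11 + 62)) = -257/(-15/51) = -257/((1/51)*(-15)) = -257/(-5/17) = -257*(-17/5) = 4369/5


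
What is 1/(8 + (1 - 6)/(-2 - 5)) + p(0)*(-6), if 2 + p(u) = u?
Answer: 739/61 ≈ 12.115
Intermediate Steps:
p(u) = -2 + u
1/(8 + (1 - 6)/(-2 - 5)) + p(0)*(-6) = 1/(8 + (1 - 6)/(-2 - 5)) + (-2 + 0)*(-6) = 1/(8 - 5/(-7)) - 2*(-6) = 1/(8 - 5*(-1/7)) + 12 = 1/(8 + 5/7) + 12 = 1/(61/7) + 12 = 7/61 + 12 = 739/61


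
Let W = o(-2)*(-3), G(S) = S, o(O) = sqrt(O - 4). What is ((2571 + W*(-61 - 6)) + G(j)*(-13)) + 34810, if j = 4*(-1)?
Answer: 37433 + 201*I*sqrt(6) ≈ 37433.0 + 492.35*I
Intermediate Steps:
j = -4
o(O) = sqrt(-4 + O)
W = -3*I*sqrt(6) (W = sqrt(-4 - 2)*(-3) = sqrt(-6)*(-3) = (I*sqrt(6))*(-3) = -3*I*sqrt(6) ≈ -7.3485*I)
((2571 + W*(-61 - 6)) + G(j)*(-13)) + 34810 = ((2571 + (-3*I*sqrt(6))*(-61 - 6)) - 4*(-13)) + 34810 = ((2571 - 3*I*sqrt(6)*(-67)) + 52) + 34810 = ((2571 + 201*I*sqrt(6)) + 52) + 34810 = (2623 + 201*I*sqrt(6)) + 34810 = 37433 + 201*I*sqrt(6)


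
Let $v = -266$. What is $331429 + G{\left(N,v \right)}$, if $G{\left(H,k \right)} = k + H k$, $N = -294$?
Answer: $409367$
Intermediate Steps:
$331429 + G{\left(N,v \right)} = 331429 - 266 \left(1 - 294\right) = 331429 - -77938 = 331429 + 77938 = 409367$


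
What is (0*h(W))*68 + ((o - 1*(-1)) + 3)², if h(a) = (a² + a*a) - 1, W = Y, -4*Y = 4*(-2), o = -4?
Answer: 0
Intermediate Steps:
Y = 2 (Y = -(-2) = -¼*(-8) = 2)
W = 2
h(a) = -1 + 2*a² (h(a) = (a² + a²) - 1 = 2*a² - 1 = -1 + 2*a²)
(0*h(W))*68 + ((o - 1*(-1)) + 3)² = (0*(-1 + 2*2²))*68 + ((-4 - 1*(-1)) + 3)² = (0*(-1 + 2*4))*68 + ((-4 + 1) + 3)² = (0*(-1 + 8))*68 + (-3 + 3)² = (0*7)*68 + 0² = 0*68 + 0 = 0 + 0 = 0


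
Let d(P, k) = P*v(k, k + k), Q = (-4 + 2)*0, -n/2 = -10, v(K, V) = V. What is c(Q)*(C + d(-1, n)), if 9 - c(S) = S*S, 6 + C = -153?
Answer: -1791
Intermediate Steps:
n = 20 (n = -2*(-10) = 20)
C = -159 (C = -6 - 153 = -159)
Q = 0 (Q = -2*0 = 0)
d(P, k) = 2*P*k (d(P, k) = P*(k + k) = P*(2*k) = 2*P*k)
c(S) = 9 - S² (c(S) = 9 - S*S = 9 - S²)
c(Q)*(C + d(-1, n)) = (9 - 1*0²)*(-159 + 2*(-1)*20) = (9 - 1*0)*(-159 - 40) = (9 + 0)*(-199) = 9*(-199) = -1791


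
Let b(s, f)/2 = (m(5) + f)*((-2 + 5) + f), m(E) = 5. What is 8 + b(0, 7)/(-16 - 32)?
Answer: 3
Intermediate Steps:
b(s, f) = 2*(3 + f)*(5 + f) (b(s, f) = 2*((5 + f)*((-2 + 5) + f)) = 2*((5 + f)*(3 + f)) = 2*((3 + f)*(5 + f)) = 2*(3 + f)*(5 + f))
8 + b(0, 7)/(-16 - 32) = 8 + (30 + 2*7**2 + 16*7)/(-16 - 32) = 8 + (30 + 2*49 + 112)/(-48) = 8 - (30 + 98 + 112)/48 = 8 - 1/48*240 = 8 - 5 = 3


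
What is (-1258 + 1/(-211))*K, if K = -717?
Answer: 190319763/211 ≈ 9.0199e+5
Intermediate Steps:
(-1258 + 1/(-211))*K = (-1258 + 1/(-211))*(-717) = (-1258 - 1/211)*(-717) = -265439/211*(-717) = 190319763/211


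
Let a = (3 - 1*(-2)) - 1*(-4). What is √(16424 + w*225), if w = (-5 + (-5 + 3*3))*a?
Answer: 11*√119 ≈ 120.00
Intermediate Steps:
a = 9 (a = (3 + 2) + 4 = 5 + 4 = 9)
w = -9 (w = (-5 + (-5 + 3*3))*9 = (-5 + (-5 + 9))*9 = (-5 + 4)*9 = -1*9 = -9)
√(16424 + w*225) = √(16424 - 9*225) = √(16424 - 2025) = √14399 = 11*√119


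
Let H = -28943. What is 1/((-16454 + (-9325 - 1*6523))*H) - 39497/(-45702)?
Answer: 9231602085586/10681891738443 ≈ 0.86423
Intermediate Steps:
1/((-16454 + (-9325 - 1*6523))*H) - 39497/(-45702) = 1/(-16454 + (-9325 - 1*6523)*(-28943)) - 39497/(-45702) = -1/28943/(-16454 + (-9325 - 6523)) - 39497*(-1/45702) = -1/28943/(-16454 - 15848) + 39497/45702 = -1/28943/(-32302) + 39497/45702 = -1/32302*(-1/28943) + 39497/45702 = 1/934916786 + 39497/45702 = 9231602085586/10681891738443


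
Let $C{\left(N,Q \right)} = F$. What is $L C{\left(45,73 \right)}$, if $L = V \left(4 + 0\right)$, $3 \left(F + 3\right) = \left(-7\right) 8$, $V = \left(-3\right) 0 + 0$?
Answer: $0$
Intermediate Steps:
$V = 0$ ($V = 0 + 0 = 0$)
$F = - \frac{65}{3}$ ($F = -3 + \frac{\left(-7\right) 8}{3} = -3 + \frac{1}{3} \left(-56\right) = -3 - \frac{56}{3} = - \frac{65}{3} \approx -21.667$)
$C{\left(N,Q \right)} = - \frac{65}{3}$
$L = 0$ ($L = 0 \left(4 + 0\right) = 0 \cdot 4 = 0$)
$L C{\left(45,73 \right)} = 0 \left(- \frac{65}{3}\right) = 0$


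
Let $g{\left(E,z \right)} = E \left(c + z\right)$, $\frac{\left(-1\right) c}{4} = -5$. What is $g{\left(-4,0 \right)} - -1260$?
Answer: $1180$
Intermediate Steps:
$c = 20$ ($c = \left(-4\right) \left(-5\right) = 20$)
$g{\left(E,z \right)} = E \left(20 + z\right)$
$g{\left(-4,0 \right)} - -1260 = - 4 \left(20 + 0\right) - -1260 = \left(-4\right) 20 + 1260 = -80 + 1260 = 1180$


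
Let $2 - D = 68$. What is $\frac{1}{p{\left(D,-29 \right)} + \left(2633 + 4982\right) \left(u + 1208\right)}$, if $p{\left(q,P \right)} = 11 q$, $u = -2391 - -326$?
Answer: $- \frac{1}{6526781} \approx -1.5321 \cdot 10^{-7}$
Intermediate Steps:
$D = -66$ ($D = 2 - 68 = -66$)
$u = -2065$ ($u = -2391 + 326 = -2065$)
$\frac{1}{p{\left(D,-29 \right)} + \left(2633 + 4982\right) \left(u + 1208\right)} = \frac{1}{11 \left(-66\right) + \left(2633 + 4982\right) \left(-2065 + 1208\right)} = \frac{1}{-726 + 7615 \left(-857\right)} = \frac{1}{-726 - 6526055} = \frac{1}{-6526781} = - \frac{1}{6526781}$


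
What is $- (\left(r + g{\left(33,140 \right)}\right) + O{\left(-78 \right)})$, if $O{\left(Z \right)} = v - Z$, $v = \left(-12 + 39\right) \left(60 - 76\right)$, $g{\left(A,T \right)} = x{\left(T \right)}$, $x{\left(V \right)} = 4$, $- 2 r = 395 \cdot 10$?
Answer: $2325$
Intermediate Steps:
$r = -1975$ ($r = - \frac{395 \cdot 10}{2} = \left(- \frac{1}{2}\right) 3950 = -1975$)
$g{\left(A,T \right)} = 4$
$v = -432$ ($v = 27 \left(-16\right) = -432$)
$O{\left(Z \right)} = -432 - Z$
$- (\left(r + g{\left(33,140 \right)}\right) + O{\left(-78 \right)}) = - (\left(-1975 + 4\right) - 354) = - (-1971 + \left(-432 + 78\right)) = - (-1971 - 354) = \left(-1\right) \left(-2325\right) = 2325$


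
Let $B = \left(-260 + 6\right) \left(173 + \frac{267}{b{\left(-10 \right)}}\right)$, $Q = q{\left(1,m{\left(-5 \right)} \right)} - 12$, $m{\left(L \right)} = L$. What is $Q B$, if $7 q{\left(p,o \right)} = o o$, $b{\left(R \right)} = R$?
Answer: $\frac{1566037}{5} \approx 3.1321 \cdot 10^{5}$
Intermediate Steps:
$q{\left(p,o \right)} = \frac{o^{2}}{7}$ ($q{\left(p,o \right)} = \frac{o o}{7} = \frac{o^{2}}{7}$)
$Q = - \frac{59}{7}$ ($Q = \frac{\left(-5\right)^{2}}{7} - 12 = \frac{1}{7} \cdot 25 - 12 = \frac{25}{7} - 12 = - \frac{59}{7} \approx -8.4286$)
$B = - \frac{185801}{5}$ ($B = \left(-260 + 6\right) \left(173 + \frac{267}{-10}\right) = - 254 \left(173 + 267 \left(- \frac{1}{10}\right)\right) = - 254 \left(173 - \frac{267}{10}\right) = \left(-254\right) \frac{1463}{10} = - \frac{185801}{5} \approx -37160.0$)
$Q B = \left(- \frac{59}{7}\right) \left(- \frac{185801}{5}\right) = \frac{1566037}{5}$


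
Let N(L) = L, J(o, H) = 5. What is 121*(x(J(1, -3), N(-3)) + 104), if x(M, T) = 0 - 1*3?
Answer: 12221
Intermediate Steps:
x(M, T) = -3 (x(M, T) = 0 - 3 = -3)
121*(x(J(1, -3), N(-3)) + 104) = 121*(-3 + 104) = 121*101 = 12221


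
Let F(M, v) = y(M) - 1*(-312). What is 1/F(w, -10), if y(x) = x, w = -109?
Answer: 1/203 ≈ 0.0049261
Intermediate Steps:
F(M, v) = 312 + M (F(M, v) = M - 1*(-312) = M + 312 = 312 + M)
1/F(w, -10) = 1/(312 - 109) = 1/203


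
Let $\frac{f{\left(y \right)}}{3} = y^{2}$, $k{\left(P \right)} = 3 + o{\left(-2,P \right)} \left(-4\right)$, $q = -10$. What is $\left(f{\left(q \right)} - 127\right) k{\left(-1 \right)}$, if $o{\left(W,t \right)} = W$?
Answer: $1903$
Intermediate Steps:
$k{\left(P \right)} = 11$ ($k{\left(P \right)} = 3 - -8 = 3 + 8 = 11$)
$f{\left(y \right)} = 3 y^{2}$
$\left(f{\left(q \right)} - 127\right) k{\left(-1 \right)} = \left(3 \left(-10\right)^{2} - 127\right) 11 = \left(3 \cdot 100 - 127\right) 11 = \left(300 - 127\right) 11 = 173 \cdot 11 = 1903$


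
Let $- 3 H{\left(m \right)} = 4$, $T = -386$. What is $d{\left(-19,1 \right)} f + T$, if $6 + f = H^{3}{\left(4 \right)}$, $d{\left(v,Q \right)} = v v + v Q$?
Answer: $- \frac{9746}{3} \approx -3248.7$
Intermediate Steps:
$d{\left(v,Q \right)} = v^{2} + Q v$
$H{\left(m \right)} = - \frac{4}{3}$ ($H{\left(m \right)} = \left(- \frac{1}{3}\right) 4 = - \frac{4}{3}$)
$f = - \frac{226}{27}$ ($f = -6 + \left(- \frac{4}{3}\right)^{3} = -6 - \frac{64}{27} = - \frac{226}{27} \approx -8.3704$)
$d{\left(-19,1 \right)} f + T = - 19 \left(1 - 19\right) \left(- \frac{226}{27}\right) - 386 = \left(-19\right) \left(-18\right) \left(- \frac{226}{27}\right) - 386 = 342 \left(- \frac{226}{27}\right) - 386 = - \frac{8588}{3} - 386 = - \frac{9746}{3}$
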